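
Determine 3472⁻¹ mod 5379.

1966

Run the extended Euclidean algorithm:
5379 = 1·3472 + 1907
3472 = 1·1907 + 1565
1907 = 1·1565 + 342
1565 = 4·342 + 197
342 = 1·197 + 145
197 = 1·145 + 52
145 = 2·52 + 41
52 = 1·41 + 11
41 = 3·11 + 8
11 = 1·8 + 3
8 = 2·3 + 2
3 = 1·2 + 1
2 = 2·1 + 0
gcd(3472, 5379) = 1, so the inverse exists.
Bézout: 1 = −1269·5379 + 1966·3472.
So 3472⁻¹ ≡ 1966 (mod 5379).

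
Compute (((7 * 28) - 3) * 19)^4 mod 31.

20

7 * 28 = 196 ≡ 10 (mod 31)
10 - 3 = 7
7 * 19 = 133 ≡ 9 (mod 31)
(9)^4 ≡ 20 (mod 31)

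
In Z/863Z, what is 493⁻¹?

856

Apply the Euclidean algorithm and back-substitute:
863 = 1*493 + 370
493 = 1*370 + 123
370 = 3*123 + 1
123 = 123*1 + 0
gcd(493, 863) = 1, so the inverse exists.
Bézout: 1 = 4*863 − 7*493.
So 493⁻¹ ≡ −7 ≡ 856 (mod 863).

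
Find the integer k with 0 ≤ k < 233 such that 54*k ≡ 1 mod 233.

233 = 4×54 + 17
54 = 3×17 + 3
17 = 5×3 + 2
3 = 1×2 + 1
2 = 2×1 + 0
gcd(54, 233) = 1, so the inverse exists.
Bézout: 1 = −19×233 + 82×54.
So 54⁻¹ ≡ 82 (mod 233).

82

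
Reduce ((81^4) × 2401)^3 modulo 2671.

983

(81)^4 ≡ 885 (mod 2671)
885 × 2401 = 2124885 ≡ 1440 (mod 2671)
(1440)^3 ≡ 983 (mod 2671)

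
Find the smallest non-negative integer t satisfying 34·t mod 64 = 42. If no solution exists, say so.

5

gcd(34, 64) = 2, and 2 | 42, so solutions exist.
Divide through by 2: 17·t = 21 (mod 32).
17⁻¹ ≡ 17 (mod 32).
t ≡ 17·21 ≡ 5 (mod 32).
The smallest non-negative solution is t = 5.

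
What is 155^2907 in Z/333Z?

Using repeated squaring:
2907 in binary is 101101011011, i.e. 2907 = 2048 + 512 + 256 + 64 + 16 + 8 + 2 + 1.
155^1 ≡ 155 (mod 333)
155^2 ≡ 155^2 = 24025 ≡ 49 (mod 333)
155^4 ≡ 49^2 = 2401 ≡ 70 (mod 333)
155^8 ≡ 70^2 = 4900 ≡ 238 (mod 333)
155^16 ≡ 238^2 = 56644 ≡ 34 (mod 333)
155^32 ≡ 34^2 = 1156 ≡ 157 (mod 333)
155^64 ≡ 157^2 = 24649 ≡ 7 (mod 333)
155^128 ≡ 7^2 = 49 (mod 333)
155^256 ≡ 49^2 = 2401 ≡ 70 (mod 333)
155^512 ≡ 70^2 = 4900 ≡ 238 (mod 333)
155^1024 ≡ 238^2 = 56644 ≡ 34 (mod 333)
155^2048 ≡ 34^2 = 1156 ≡ 157 (mod 333)
155^2907 = 155^2048 * 155^512 * 155^256 * 155^64 * 155^16 * 155^8 * 155^2 * 155^1 ≡ 157 * 238 * 70 * 7 * 34 * 238 * 49 * 155 (mod 333).
Accumulate the product:
157 * 238 = 37366 ≡ 70
70 * 70 = 4900 ≡ 238
238 * 7 = 1666 ≡ 1
1 * 34 = 34
34 * 238 = 8092 ≡ 100
100 * 49 = 4900 ≡ 238
238 * 155 = 36890 ≡ 260

260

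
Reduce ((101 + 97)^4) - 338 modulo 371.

101 + 97 = 198
(198)^4 ≡ 44 (mod 371)
44 - 338 = -294 ≡ 77 (mod 371)

77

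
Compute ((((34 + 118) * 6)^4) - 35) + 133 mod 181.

146

34 + 118 = 152
152 * 6 = 912 ≡ 7 (mod 181)
(7)^4 ≡ 48 (mod 181)
48 - 35 = 13
13 + 133 = 146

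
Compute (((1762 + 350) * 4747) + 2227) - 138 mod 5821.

1762 + 350 = 2112
2112 * 4747 = 10025664 ≡ 1902 (mod 5821)
1902 + 2227 = 4129
4129 - 138 = 3991

3991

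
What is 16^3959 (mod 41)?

By square-and-multiply:
3959 in binary is 111101110111, i.e. 3959 = 2048 + 1024 + 512 + 256 + 64 + 32 + 16 + 4 + 2 + 1.
16^1 ≡ 16 (mod 41)
16^2 ≡ 16^2 = 256 ≡ 10 (mod 41)
16^4 ≡ 10^2 = 100 ≡ 18 (mod 41)
16^8 ≡ 18^2 = 324 ≡ 37 (mod 41)
16^16 ≡ 37^2 = 1369 ≡ 16 (mod 41)
16^32 ≡ 16^2 = 256 ≡ 10 (mod 41)
16^64 ≡ 10^2 = 100 ≡ 18 (mod 41)
16^128 ≡ 18^2 = 324 ≡ 37 (mod 41)
16^256 ≡ 37^2 = 1369 ≡ 16 (mod 41)
16^512 ≡ 16^2 = 256 ≡ 10 (mod 41)
16^1024 ≡ 10^2 = 100 ≡ 18 (mod 41)
16^2048 ≡ 18^2 = 324 ≡ 37 (mod 41)
16^3959 = 16^2048 × 16^1024 × 16^512 × 16^256 × 16^64 × 16^32 × 16^16 × 16^4 × 16^2 × 16^1 ≡ 37 × 18 × 10 × 16 × 18 × 10 × 16 × 18 × 10 × 16 (mod 41).
Accumulate the product:
37 × 18 = 666 ≡ 10
10 × 10 = 100 ≡ 18
18 × 16 = 288 ≡ 1
1 × 18 = 18
18 × 10 = 180 ≡ 16
16 × 16 = 256 ≡ 10
10 × 18 = 180 ≡ 16
16 × 10 = 160 ≡ 37
37 × 16 = 592 ≡ 18

18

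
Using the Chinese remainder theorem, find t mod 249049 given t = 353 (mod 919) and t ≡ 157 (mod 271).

919⁻¹ mod 271: 919*248 ≡ 1 (mod 271), so 919⁻¹ ≡ 248.
t = 353 + 919*((157 − 353)*248 mod 271) = 353 + 919*172 = 158421.
Check: 158421 mod 919 = 353, 158421 mod 271 = 157. ✓

158421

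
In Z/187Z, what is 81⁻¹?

Run the extended Euclidean algorithm:
187 = 2·81 + 25
81 = 3·25 + 6
25 = 4·6 + 1
6 = 6·1 + 0
gcd(81, 187) = 1, so the inverse exists.
Bézout: 1 = 13·187 − 30·81.
So 81⁻¹ ≡ −30 ≡ 157 (mod 187).

157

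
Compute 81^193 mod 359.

273

By square-and-multiply:
193 in binary is 11000001, i.e. 193 = 128 + 64 + 1.
81^1 ≡ 81 (mod 359)
81^2 ≡ 81^2 = 6561 ≡ 99 (mod 359)
81^4 ≡ 99^2 = 9801 ≡ 108 (mod 359)
81^8 ≡ 108^2 = 11664 ≡ 176 (mod 359)
81^16 ≡ 176^2 = 30976 ≡ 102 (mod 359)
81^32 ≡ 102^2 = 10404 ≡ 352 (mod 359)
81^64 ≡ 352^2 = 123904 ≡ 49 (mod 359)
81^128 ≡ 49^2 = 2401 ≡ 247 (mod 359)
81^193 = 81^128 * 81^64 * 81^1 ≡ 247 * 49 * 81 (mod 359).
Accumulate the product:
247 * 49 = 12103 ≡ 256
256 * 81 = 20736 ≡ 273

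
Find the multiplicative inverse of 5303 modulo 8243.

300

8243 = 1*5303 + 2940
5303 = 1*2940 + 2363
2940 = 1*2363 + 577
2363 = 4*577 + 55
577 = 10*55 + 27
55 = 2*27 + 1
27 = 27*1 + 0
gcd(5303, 8243) = 1, so the inverse exists.
Back-substitute for 1:
1 = 1*55 − 2*27
  = −2*577 + 21*55
  = 21*2363 − 86*577
  = −86*2940 + 107*2363
  = 107*5303 − 193*2940
  = −193*8243 + 300*5303
So 5303⁻¹ ≡ 300 (mod 8243).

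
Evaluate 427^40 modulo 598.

By square-and-multiply:
40 in binary is 101000, i.e. 40 = 32 + 8.
427^1 ≡ 427 (mod 598)
427^2 ≡ 427^2 = 182329 ≡ 537 (mod 598)
427^4 ≡ 537^2 = 288369 ≡ 133 (mod 598)
427^8 ≡ 133^2 = 17689 ≡ 347 (mod 598)
427^16 ≡ 347^2 = 120409 ≡ 211 (mod 598)
427^32 ≡ 211^2 = 44521 ≡ 269 (mod 598)
427^40 = 427^32 * 427^8 ≡ 269 * 347 (mod 598).
269 * 347 = 93343 ≡ 55 (mod 598).

55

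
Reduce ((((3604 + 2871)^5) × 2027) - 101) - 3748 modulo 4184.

3604 + 2871 = 6475 ≡ 2291 (mod 4184)
(2291)^5 ≡ 1131 (mod 4184)
1131 × 2027 = 2292537 ≡ 3889 (mod 4184)
3889 - 101 = 3788
3788 - 3748 = 40

40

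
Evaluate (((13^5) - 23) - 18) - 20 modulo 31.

(13)^5 ≡ 6 (mod 31)
6 - 23 = -17 ≡ 14 (mod 31)
14 - 18 = -4 ≡ 27 (mod 31)
27 - 20 = 7

7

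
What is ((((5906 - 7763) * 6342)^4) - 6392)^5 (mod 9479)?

1840

5906 - 7763 = -1857 ≡ 7622 (mod 9479)
7622 * 6342 = 48338724 ≡ 5303 (mod 9479)
(5303)^4 ≡ 5535 (mod 9479)
5535 - 6392 = -857 ≡ 8622 (mod 9479)
(8622)^5 ≡ 1840 (mod 9479)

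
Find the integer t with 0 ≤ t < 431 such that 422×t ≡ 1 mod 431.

383

431 = 1*422 + 9
422 = 46*9 + 8
9 = 1*8 + 1
8 = 8*1 + 0
gcd(422, 431) = 1, so the inverse exists.
Bézout: 1 = 47*431 − 48*422.
So 422⁻¹ ≡ −48 ≡ 383 (mod 431).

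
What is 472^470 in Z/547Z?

301

Compute successive squares:
470 in binary is 111010110, i.e. 470 = 256 + 128 + 64 + 16 + 4 + 2.
472^1 ≡ 472 (mod 547)
472^2 ≡ 472^2 = 222784 ≡ 155 (mod 547)
472^4 ≡ 155^2 = 24025 ≡ 504 (mod 547)
472^8 ≡ 504^2 = 254016 ≡ 208 (mod 547)
472^16 ≡ 208^2 = 43264 ≡ 51 (mod 547)
472^32 ≡ 51^2 = 2601 ≡ 413 (mod 547)
472^64 ≡ 413^2 = 170569 ≡ 452 (mod 547)
472^128 ≡ 452^2 = 204304 ≡ 273 (mod 547)
472^256 ≡ 273^2 = 74529 ≡ 137 (mod 547)
472^470 = 472^256 × 472^128 × 472^64 × 472^16 × 472^4 × 472^2 ≡ 137 × 273 × 452 × 51 × 504 × 155 (mod 547).
Accumulate the product:
137 × 273 = 37401 ≡ 205
205 × 452 = 92660 ≡ 217
217 × 51 = 11067 ≡ 127
127 × 504 = 64008 ≡ 9
9 × 155 = 1395 ≡ 301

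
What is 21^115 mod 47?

115 in binary is 1110011, i.e. 115 = 64 + 32 + 16 + 2 + 1.
21^1 ≡ 21 (mod 47)
21^2 ≡ 21^2 = 441 ≡ 18 (mod 47)
21^4 ≡ 18^2 = 324 ≡ 42 (mod 47)
21^8 ≡ 42^2 = 1764 ≡ 25 (mod 47)
21^16 ≡ 25^2 = 625 ≡ 14 (mod 47)
21^32 ≡ 14^2 = 196 ≡ 8 (mod 47)
21^64 ≡ 8^2 = 64 ≡ 17 (mod 47)
21^115 = 21^64 × 21^32 × 21^16 × 21^2 × 21^1 ≡ 17 × 8 × 14 × 18 × 21 (mod 47).
Accumulate the product:
17 × 8 = 136 ≡ 42
42 × 14 = 588 ≡ 24
24 × 18 = 432 ≡ 9
9 × 21 = 189 ≡ 1

1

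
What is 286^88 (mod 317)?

291

By square-and-multiply:
88 in binary is 1011000, i.e. 88 = 64 + 16 + 8.
286^1 ≡ 286 (mod 317)
286^2 ≡ 286^2 = 81796 ≡ 10 (mod 317)
286^4 ≡ 10^2 = 100 (mod 317)
286^8 ≡ 100^2 = 10000 ≡ 173 (mod 317)
286^16 ≡ 173^2 = 29929 ≡ 131 (mod 317)
286^32 ≡ 131^2 = 17161 ≡ 43 (mod 317)
286^64 ≡ 43^2 = 1849 ≡ 264 (mod 317)
286^88 = 286^64 * 286^16 * 286^8 ≡ 264 * 131 * 173 (mod 317).
Accumulate the product:
264 * 131 = 34584 ≡ 31
31 * 173 = 5363 ≡ 291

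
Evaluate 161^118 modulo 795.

166

Compute successive squares:
161^1 ≡ 161 (mod 795)
161^2 ≡ 161^2 = 25921 ≡ 481 (mod 795)
161^4 ≡ 481^2 = 231361 ≡ 16 (mod 795)
161^8 ≡ 16^2 = 256 (mod 795)
161^16 ≡ 256^2 = 65536 ≡ 346 (mod 795)
161^32 ≡ 346^2 = 119716 ≡ 466 (mod 795)
161^64 ≡ 466^2 = 217156 ≡ 121 (mod 795)
161^118 = 161^64 * 161^32 * 161^16 * 161^4 * 161^2 ≡ 121 * 466 * 346 * 16 * 481 (mod 795).
Accumulate the product:
121 * 466 = 56386 ≡ 736
736 * 346 = 254656 ≡ 256
256 * 16 = 4096 ≡ 121
121 * 481 = 58201 ≡ 166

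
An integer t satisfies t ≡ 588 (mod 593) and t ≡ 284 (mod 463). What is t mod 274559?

593⁻¹ mod 463: 593×260 ≡ 1 (mod 463), so 593⁻¹ ≡ 260.
t = 588 + 593×((284 − 588)×260 mod 463) = 588 + 593×133 = 79457.
Check: 79457 mod 593 = 588, 79457 mod 463 = 284. ✓

79457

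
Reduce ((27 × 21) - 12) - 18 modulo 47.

27 × 21 = 567 ≡ 3 (mod 47)
3 - 12 = -9 ≡ 38 (mod 47)
38 - 18 = 20

20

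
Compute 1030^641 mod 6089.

5214

By square-and-multiply:
641 in binary is 1010000001, i.e. 641 = 512 + 128 + 1.
1030^1 ≡ 1030 (mod 6089)
1030^2 ≡ 1030^2 = 1060900 ≡ 1414 (mod 6089)
1030^4 ≡ 1414^2 = 1999396 ≡ 2204 (mod 6089)
1030^8 ≡ 2204^2 = 4857616 ≡ 4683 (mod 6089)
1030^16 ≡ 4683^2 = 21930489 ≡ 4000 (mod 6089)
1030^32 ≡ 4000^2 = 16000000 ≡ 4197 (mod 6089)
1030^64 ≡ 4197^2 = 17614809 ≡ 5421 (mod 6089)
1030^128 ≡ 5421^2 = 29387241 ≡ 1727 (mod 6089)
1030^256 ≡ 1727^2 = 2982529 ≡ 5008 (mod 6089)
1030^512 ≡ 5008^2 = 25080064 ≡ 5562 (mod 6089)
1030^641 = 1030^512 · 1030^128 · 1030^1 ≡ 5562 · 1727 · 1030 (mod 6089).
Accumulate the product:
5562 · 1727 = 9605574 ≡ 3221
3221 · 1030 = 3317630 ≡ 5214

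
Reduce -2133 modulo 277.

-2133 = -8·277 + 83, so -2133 ≡ 83 (mod 277).

83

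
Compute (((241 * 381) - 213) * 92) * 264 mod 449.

55

241 * 381 = 91821 ≡ 225 (mod 449)
225 - 213 = 12
12 * 92 = 1104 ≡ 206 (mod 449)
206 * 264 = 54384 ≡ 55 (mod 449)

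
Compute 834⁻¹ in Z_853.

Apply the Euclidean algorithm and back-substitute:
853 = 1*834 + 19
834 = 43*19 + 17
19 = 1*17 + 2
17 = 8*2 + 1
2 = 2*1 + 0
gcd(834, 853) = 1, so the inverse exists.
Back-substitute for 1:
1 = 1*17 − 8*2
  = −8*19 + 9*17
  = 9*834 − 395*19
  = −395*853 + 404*834
So 834⁻¹ ≡ 404 (mod 853).

404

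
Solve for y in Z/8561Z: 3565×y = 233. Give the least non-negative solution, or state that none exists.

3655

gcd(3565, 8561) = 1, so a unique solution mod 8561 exists.
3565⁻¹ ≡ 5821 (mod 8561).
y ≡ 5821×233 ≡ 3655 (mod 8561).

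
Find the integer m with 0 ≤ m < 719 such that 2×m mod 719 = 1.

360

719 = 359*2 + 1
2 = 2*1 + 0
gcd(2, 719) = 1, so the inverse exists.
Back-substitute for 1:
1 = 1*719 − 359*2
So 2⁻¹ ≡ −359 ≡ 360 (mod 719).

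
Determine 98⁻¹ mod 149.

111

149 = 1·98 + 51
98 = 1·51 + 47
51 = 1·47 + 4
47 = 11·4 + 3
4 = 1·3 + 1
3 = 3·1 + 0
gcd(98, 149) = 1, so the inverse exists.
Back-substitute for 1:
1 = 1·4 − 1·3
  = −1·47 + 12·4
  = 12·51 − 13·47
  = −13·98 + 25·51
  = 25·149 − 38·98
So 98⁻¹ ≡ −38 ≡ 111 (mod 149).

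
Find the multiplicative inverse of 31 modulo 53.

By the extended Euclidean algorithm:
53 = 1×31 + 22
31 = 1×22 + 9
22 = 2×9 + 4
9 = 2×4 + 1
4 = 4×1 + 0
gcd(31, 53) = 1, so the inverse exists.
Back-substitute for 1:
1 = 1×9 − 2×4
  = −2×22 + 5×9
  = 5×31 − 7×22
  = −7×53 + 12×31
So 31⁻¹ ≡ 12 (mod 53).

12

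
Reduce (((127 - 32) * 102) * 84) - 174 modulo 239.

127 - 32 = 95
95 * 102 = 9690 ≡ 130 (mod 239)
130 * 84 = 10920 ≡ 165 (mod 239)
165 - 174 = -9 ≡ 230 (mod 239)

230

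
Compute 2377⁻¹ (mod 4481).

3529

4481 = 1*2377 + 2104
2377 = 1*2104 + 273
2104 = 7*273 + 193
273 = 1*193 + 80
193 = 2*80 + 33
80 = 2*33 + 14
33 = 2*14 + 5
14 = 2*5 + 4
5 = 1*4 + 1
4 = 4*1 + 0
gcd(2377, 4481) = 1, so the inverse exists.
Bézout: 1 = 505*4481 − 952*2377.
So 2377⁻¹ ≡ −952 ≡ 3529 (mod 4481).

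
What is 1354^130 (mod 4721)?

By square-and-multiply:
130 in binary is 10000010, i.e. 130 = 128 + 2.
1354^1 ≡ 1354 (mod 4721)
1354^2 ≡ 1354^2 = 1833316 ≡ 1568 (mod 4721)
1354^4 ≡ 1568^2 = 2458624 ≡ 3704 (mod 4721)
1354^8 ≡ 3704^2 = 13719616 ≡ 390 (mod 4721)
1354^16 ≡ 390^2 = 152100 ≡ 1028 (mod 4721)
1354^32 ≡ 1028^2 = 1056784 ≡ 4001 (mod 4721)
1354^64 ≡ 4001^2 = 16008001 ≡ 3811 (mod 4721)
1354^128 ≡ 3811^2 = 14523721 ≡ 1925 (mod 4721)
1354^130 = 1354^128 * 1354^2 ≡ 1925 * 1568 (mod 4721).
1925 * 1568 = 3018400 ≡ 1681 (mod 4721).

1681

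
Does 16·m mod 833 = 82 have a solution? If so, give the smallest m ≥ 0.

734

gcd(16, 833) = 1, so a unique solution mod 833 exists.
16⁻¹ ≡ 781 (mod 833).
m ≡ 781·82 ≡ 734 (mod 833).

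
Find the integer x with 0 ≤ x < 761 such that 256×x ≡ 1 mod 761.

544

Apply the Euclidean algorithm and back-substitute:
761 = 2·256 + 249
256 = 1·249 + 7
249 = 35·7 + 4
7 = 1·4 + 3
4 = 1·3 + 1
3 = 3·1 + 0
gcd(256, 761) = 1, so the inverse exists.
Back-substitute for 1:
1 = 1·4 − 1·3
  = −1·7 + 2·4
  = 2·249 − 71·7
  = −71·256 + 73·249
  = 73·761 − 217·256
So 256⁻¹ ≡ −217 ≡ 544 (mod 761).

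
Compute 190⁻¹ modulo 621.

Run the extended Euclidean algorithm:
621 = 3×190 + 51
190 = 3×51 + 37
51 = 1×37 + 14
37 = 2×14 + 9
14 = 1×9 + 5
9 = 1×5 + 4
5 = 1×4 + 1
4 = 4×1 + 0
gcd(190, 621) = 1, so the inverse exists.
Back-substitute for 1:
1 = 1×5 − 1×4
  = −1×9 + 2×5
  = 2×14 − 3×9
  = −3×37 + 8×14
  = 8×51 − 11×37
  = −11×190 + 41×51
  = 41×621 − 134×190
So 190⁻¹ ≡ −134 ≡ 487 (mod 621).

487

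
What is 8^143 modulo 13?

Using repeated squaring:
143 in binary is 10001111, i.e. 143 = 128 + 8 + 4 + 2 + 1.
8^1 ≡ 8 (mod 13)
8^2 ≡ 8^2 = 64 ≡ 12 (mod 13)
8^4 ≡ 12^2 = 144 ≡ 1 (mod 13)
8^8 ≡ 1^2 = 1 (mod 13)
8^16 ≡ 1^2 = 1 (mod 13)
8^32 ≡ 1^2 = 1 (mod 13)
8^64 ≡ 1^2 = 1 (mod 13)
8^128 ≡ 1^2 = 1 (mod 13)
8^143 = 8^128 · 8^8 · 8^4 · 8^2 · 8^1 ≡ 1 · 1 · 1 · 12 · 8 (mod 13).
Accumulate the product:
1 · 1 = 1
1 · 1 = 1
1 · 12 = 12
12 · 8 = 96 ≡ 5

5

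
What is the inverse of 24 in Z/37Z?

By the extended Euclidean algorithm:
37 = 1·24 + 13
24 = 1·13 + 11
13 = 1·11 + 2
11 = 5·2 + 1
2 = 2·1 + 0
gcd(24, 37) = 1, so the inverse exists.
Bézout: 1 = −11·37 + 17·24.
So 24⁻¹ ≡ 17 (mod 37).

17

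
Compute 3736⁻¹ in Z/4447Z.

By the extended Euclidean algorithm:
4447 = 1×3736 + 711
3736 = 5×711 + 181
711 = 3×181 + 168
181 = 1×168 + 13
168 = 12×13 + 12
13 = 1×12 + 1
12 = 12×1 + 0
gcd(3736, 4447) = 1, so the inverse exists.
Bézout: 1 = −289×4447 + 344×3736.
So 3736⁻¹ ≡ 344 (mod 4447).

344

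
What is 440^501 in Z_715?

440^1 ≡ 440 (mod 715)
440^2 ≡ 440^2 = 193600 ≡ 550 (mod 715)
440^4 ≡ 550^2 = 302500 ≡ 55 (mod 715)
440^8 ≡ 55^2 = 3025 ≡ 165 (mod 715)
440^16 ≡ 165^2 = 27225 ≡ 55 (mod 715)
440^32 ≡ 55^2 = 3025 ≡ 165 (mod 715)
440^64 ≡ 165^2 = 27225 ≡ 55 (mod 715)
440^128 ≡ 55^2 = 3025 ≡ 165 (mod 715)
440^256 ≡ 165^2 = 27225 ≡ 55 (mod 715)
440^501 = 440^256 · 440^128 · 440^64 · 440^32 · 440^16 · 440^4 · 440^1 ≡ 55 · 165 · 55 · 165 · 55 · 55 · 440 (mod 715).
Accumulate the product:
55 · 165 = 9075 ≡ 495
495 · 55 = 27225 ≡ 55
55 · 165 = 9075 ≡ 495
495 · 55 = 27225 ≡ 55
55 · 55 = 3025 ≡ 165
165 · 440 = 72600 ≡ 385

385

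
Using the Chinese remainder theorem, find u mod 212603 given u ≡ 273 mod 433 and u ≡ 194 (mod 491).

92502

433⁻¹ mod 491: 433*364 ≡ 1 (mod 491), so 433⁻¹ ≡ 364.
u = 273 + 433*((194 − 273)*364 mod 491) = 273 + 433*213 = 92502.
Check: 92502 mod 433 = 273, 92502 mod 491 = 194. ✓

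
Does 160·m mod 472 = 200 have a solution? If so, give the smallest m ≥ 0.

16

gcd(160, 472) = 8, and 8 | 200, so solutions exist.
Divide through by 8: 20·m mod 59 = 25.
20⁻¹ ≡ 3 (mod 59).
m ≡ 3·25 ≡ 16 (mod 59).
The smallest non-negative solution is m = 16.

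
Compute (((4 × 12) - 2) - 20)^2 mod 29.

4 × 12 = 48 ≡ 19 (mod 29)
19 - 2 = 17
17 - 20 = -3 ≡ 26 (mod 29)
(26)^2 ≡ 9 (mod 29)

9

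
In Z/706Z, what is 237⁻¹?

283

706 = 2×237 + 232
237 = 1×232 + 5
232 = 46×5 + 2
5 = 2×2 + 1
2 = 2×1 + 0
gcd(237, 706) = 1, so the inverse exists.
Bézout: 1 = −95×706 + 283×237.
So 237⁻¹ ≡ 283 (mod 706).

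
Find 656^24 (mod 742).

148

24 in binary is 11000, i.e. 24 = 16 + 8.
656^1 ≡ 656 (mod 742)
656^2 ≡ 656^2 = 430336 ≡ 718 (mod 742)
656^4 ≡ 718^2 = 515524 ≡ 576 (mod 742)
656^8 ≡ 576^2 = 331776 ≡ 102 (mod 742)
656^16 ≡ 102^2 = 10404 ≡ 16 (mod 742)
656^24 = 656^16 × 656^8 ≡ 16 × 102 (mod 742).
16 × 102 = 1632 ≡ 148 (mod 742).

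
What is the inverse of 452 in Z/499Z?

By the extended Euclidean algorithm:
499 = 1*452 + 47
452 = 9*47 + 29
47 = 1*29 + 18
29 = 1*18 + 11
18 = 1*11 + 7
11 = 1*7 + 4
7 = 1*4 + 3
4 = 1*3 + 1
3 = 3*1 + 0
gcd(452, 499) = 1, so the inverse exists.
Back-substitute for 1:
1 = 1*4 − 1*3
  = −1*7 + 2*4
  = 2*11 − 3*7
  = −3*18 + 5*11
  = 5*29 − 8*18
  = −8*47 + 13*29
  = 13*452 − 125*47
  = −125*499 + 138*452
So 452⁻¹ ≡ 138 (mod 499).

138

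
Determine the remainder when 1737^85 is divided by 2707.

660

By square-and-multiply:
85 in binary is 1010101, i.e. 85 = 64 + 16 + 4 + 1.
1737^1 ≡ 1737 (mod 2707)
1737^2 ≡ 1737^2 = 3017169 ≡ 1571 (mod 2707)
1737^4 ≡ 1571^2 = 2468041 ≡ 1964 (mod 2707)
1737^8 ≡ 1964^2 = 3857296 ≡ 2528 (mod 2707)
1737^16 ≡ 2528^2 = 6390784 ≡ 2264 (mod 2707)
1737^32 ≡ 2264^2 = 5125696 ≡ 1345 (mod 2707)
1737^64 ≡ 1345^2 = 1809025 ≡ 749 (mod 2707)
1737^85 = 1737^64 * 1737^16 * 1737^4 * 1737^1 ≡ 749 * 2264 * 1964 * 1737 (mod 2707).
Accumulate the product:
749 * 2264 = 1695736 ≡ 1154
1154 * 1964 = 2266456 ≡ 697
697 * 1737 = 1210689 ≡ 660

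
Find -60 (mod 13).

5

-60 = -5*13 + 5, so -60 ≡ 5 (mod 13).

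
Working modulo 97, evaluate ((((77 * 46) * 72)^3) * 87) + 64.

77 * 46 = 3542 ≡ 50 (mod 97)
50 * 72 = 3600 ≡ 11 (mod 97)
(11)^3 ≡ 70 (mod 97)
70 * 87 = 6090 ≡ 76 (mod 97)
76 + 64 = 140 ≡ 43 (mod 97)

43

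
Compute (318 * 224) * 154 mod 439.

435

318 * 224 = 71232 ≡ 114 (mod 439)
114 * 154 = 17556 ≡ 435 (mod 439)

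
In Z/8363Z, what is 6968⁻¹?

Apply the Euclidean algorithm and back-substitute:
8363 = 1·6968 + 1395
6968 = 4·1395 + 1388
1395 = 1·1388 + 7
1388 = 198·7 + 2
7 = 3·2 + 1
2 = 2·1 + 0
gcd(6968, 8363) = 1, so the inverse exists.
Bézout: 1 = 2987·8363 − 3585·6968.
So 6968⁻¹ ≡ −3585 ≡ 4778 (mod 8363).

4778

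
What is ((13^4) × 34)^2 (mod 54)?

(13)^4 ≡ 49 (mod 54)
49 × 34 = 1666 ≡ 46 (mod 54)
(46)^2 ≡ 10 (mod 54)

10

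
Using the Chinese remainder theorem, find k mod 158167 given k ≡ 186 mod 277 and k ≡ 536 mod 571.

7388

277⁻¹ mod 571: 277×235 ≡ 1 (mod 571), so 277⁻¹ ≡ 235.
k = 186 + 277×((536 − 186)×235 mod 571) = 186 + 277×26 = 7388.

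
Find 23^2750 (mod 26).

9

2750 in binary is 101010111110, i.e. 2750 = 2048 + 512 + 128 + 32 + 16 + 8 + 4 + 2.
23^1 ≡ 23 (mod 26)
23^2 ≡ 23^2 = 529 ≡ 9 (mod 26)
23^4 ≡ 9^2 = 81 ≡ 3 (mod 26)
23^8 ≡ 3^2 = 9 (mod 26)
23^16 ≡ 9^2 = 81 ≡ 3 (mod 26)
23^32 ≡ 3^2 = 9 (mod 26)
23^64 ≡ 9^2 = 81 ≡ 3 (mod 26)
23^128 ≡ 3^2 = 9 (mod 26)
23^256 ≡ 9^2 = 81 ≡ 3 (mod 26)
23^512 ≡ 3^2 = 9 (mod 26)
23^1024 ≡ 9^2 = 81 ≡ 3 (mod 26)
23^2048 ≡ 3^2 = 9 (mod 26)
23^2750 = 23^2048 × 23^512 × 23^128 × 23^32 × 23^16 × 23^8 × 23^4 × 23^2 ≡ 9 × 9 × 9 × 9 × 3 × 9 × 3 × 9 (mod 26).
Accumulate the product:
9 × 9 = 81 ≡ 3
3 × 9 = 27 ≡ 1
1 × 9 = 9
9 × 3 = 27 ≡ 1
1 × 9 = 9
9 × 3 = 27 ≡ 1
1 × 9 = 9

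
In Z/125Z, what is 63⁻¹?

2

By the extended Euclidean algorithm:
125 = 1·63 + 62
63 = 1·62 + 1
62 = 62·1 + 0
gcd(63, 125) = 1, so the inverse exists.
Bézout: 1 = −1·125 + 2·63.
So 63⁻¹ ≡ 2 (mod 125).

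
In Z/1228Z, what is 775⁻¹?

1003

Run the extended Euclidean algorithm:
1228 = 1·775 + 453
775 = 1·453 + 322
453 = 1·322 + 131
322 = 2·131 + 60
131 = 2·60 + 11
60 = 5·11 + 5
11 = 2·5 + 1
5 = 5·1 + 0
gcd(775, 1228) = 1, so the inverse exists.
Back-substitute for 1:
1 = 1·11 − 2·5
  = −2·60 + 11·11
  = 11·131 − 24·60
  = −24·322 + 59·131
  = 59·453 − 83·322
  = −83·775 + 142·453
  = 142·1228 − 225·775
So 775⁻¹ ≡ −225 ≡ 1003 (mod 1228).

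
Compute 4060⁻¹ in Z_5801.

Apply the Euclidean algorithm and back-substitute:
5801 = 1·4060 + 1741
4060 = 2·1741 + 578
1741 = 3·578 + 7
578 = 82·7 + 4
7 = 1·4 + 3
4 = 1·3 + 1
3 = 3·1 + 0
gcd(4060, 5801) = 1, so the inverse exists.
Bézout: 1 = −1159·5801 + 1656·4060.
So 4060⁻¹ ≡ 1656 (mod 5801).

1656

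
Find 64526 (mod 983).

64526 = 65×983 + 631, so 64526 ≡ 631 (mod 983).

631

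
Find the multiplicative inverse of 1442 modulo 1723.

1723 = 1×1442 + 281
1442 = 5×281 + 37
281 = 7×37 + 22
37 = 1×22 + 15
22 = 1×15 + 7
15 = 2×7 + 1
7 = 7×1 + 0
gcd(1442, 1723) = 1, so the inverse exists.
Bézout: 1 = −195×1723 + 233×1442.
So 1442⁻¹ ≡ 233 (mod 1723).

233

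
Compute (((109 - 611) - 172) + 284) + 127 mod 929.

666

109 - 611 = -502 ≡ 427 (mod 929)
427 - 172 = 255
255 + 284 = 539
539 + 127 = 666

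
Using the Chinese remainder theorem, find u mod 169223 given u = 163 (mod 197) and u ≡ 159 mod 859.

197⁻¹ mod 859: 197*375 ≡ 1 (mod 859), so 197⁻¹ ≡ 375.
u = 163 + 197*((159 − 163)*375 mod 859) = 163 + 197*218 = 43109.

43109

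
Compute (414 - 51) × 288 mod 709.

414 - 51 = 363
363 × 288 = 104544 ≡ 321 (mod 709)

321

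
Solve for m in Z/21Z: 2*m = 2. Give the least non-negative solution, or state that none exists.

1

gcd(2, 21) = 1, so a unique solution mod 21 exists.
2⁻¹ ≡ 11 (mod 21).
m ≡ 11*2 ≡ 1 (mod 21).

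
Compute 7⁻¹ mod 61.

By the extended Euclidean algorithm:
61 = 8×7 + 5
7 = 1×5 + 2
5 = 2×2 + 1
2 = 2×1 + 0
gcd(7, 61) = 1, so the inverse exists.
Bézout: 1 = 3×61 − 26×7.
So 7⁻¹ ≡ −26 ≡ 35 (mod 61).

35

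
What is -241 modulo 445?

204

-241 = -1*445 + 204, so -241 ≡ 204 (mod 445).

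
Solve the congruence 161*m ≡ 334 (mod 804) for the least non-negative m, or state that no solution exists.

gcd(161, 804) = 1, so a unique solution mod 804 exists.
161⁻¹ ≡ 5 (mod 804).
m ≡ 5*334 ≡ 62 (mod 804).

62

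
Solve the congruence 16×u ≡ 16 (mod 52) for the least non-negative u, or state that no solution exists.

gcd(16, 52) = 4, and 4 | 16, so solutions exist.
Divide through by 4: 4×u = 4 (mod 13).
4⁻¹ ≡ 10 (mod 13).
u ≡ 10×4 ≡ 1 (mod 13).
The smallest non-negative solution is u = 1.

1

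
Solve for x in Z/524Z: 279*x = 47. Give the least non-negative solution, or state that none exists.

49

gcd(279, 524) = 1, so a unique solution mod 524 exists.
279⁻¹ ≡ 447 (mod 524).
x ≡ 447*47 ≡ 49 (mod 524).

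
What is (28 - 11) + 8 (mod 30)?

25

28 - 11 = 17
17 + 8 = 25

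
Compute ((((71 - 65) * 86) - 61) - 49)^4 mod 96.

71 - 65 = 6
6 * 86 = 516 ≡ 36 (mod 96)
36 - 61 = -25 ≡ 71 (mod 96)
71 - 49 = 22
(22)^4 ≡ 16 (mod 96)

16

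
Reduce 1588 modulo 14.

1588 = 113*14 + 6, so 1588 ≡ 6 (mod 14).

6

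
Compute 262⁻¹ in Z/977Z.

578

By the extended Euclidean algorithm:
977 = 3·262 + 191
262 = 1·191 + 71
191 = 2·71 + 49
71 = 1·49 + 22
49 = 2·22 + 5
22 = 4·5 + 2
5 = 2·2 + 1
2 = 2·1 + 0
gcd(262, 977) = 1, so the inverse exists.
Bézout: 1 = 107·977 − 399·262.
So 262⁻¹ ≡ −399 ≡ 578 (mod 977).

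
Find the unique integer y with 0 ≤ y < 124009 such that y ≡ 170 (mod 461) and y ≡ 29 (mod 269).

461⁻¹ mod 269: 461×262 ≡ 1 (mod 269), so 461⁻¹ ≡ 262.
y = 170 + 461×((29 − 170)×262 mod 269) = 170 + 461×180 = 83150.

83150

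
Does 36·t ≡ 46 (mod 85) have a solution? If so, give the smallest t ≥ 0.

6

gcd(36, 85) = 1, so a unique solution mod 85 exists.
36⁻¹ ≡ 26 (mod 85).
t ≡ 26·46 ≡ 6 (mod 85).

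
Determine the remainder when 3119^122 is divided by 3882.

By square-and-multiply:
122 in binary is 1111010, i.e. 122 = 64 + 32 + 16 + 8 + 2.
3119^1 ≡ 3119 (mod 3882)
3119^2 ≡ 3119^2 = 9728161 ≡ 3751 (mod 3882)
3119^4 ≡ 3751^2 = 14070001 ≡ 1633 (mod 3882)
3119^8 ≡ 1633^2 = 2666689 ≡ 3637 (mod 3882)
3119^16 ≡ 3637^2 = 13227769 ≡ 1795 (mod 3882)
3119^32 ≡ 1795^2 = 3222025 ≡ 3847 (mod 3882)
3119^64 ≡ 3847^2 = 14799409 ≡ 1225 (mod 3882)
3119^122 = 3119^64 × 3119^32 × 3119^16 × 3119^8 × 3119^2 ≡ 1225 × 3847 × 1795 × 3637 × 3751 (mod 3882).
Accumulate the product:
1225 × 3847 = 4712575 ≡ 3709
3709 × 1795 = 6657655 ≡ 25
25 × 3637 = 90925 ≡ 1639
1639 × 3751 = 6147889 ≡ 2683

2683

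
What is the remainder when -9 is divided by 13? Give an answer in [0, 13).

-9 = -1×13 + 4, so -9 ≡ 4 (mod 13).

4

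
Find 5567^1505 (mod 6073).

Using repeated squaring:
1505 in binary is 10111100001, i.e. 1505 = 1024 + 256 + 128 + 64 + 32 + 1.
5567^1 ≡ 5567 (mod 6073)
5567^2 ≡ 5567^2 = 30991489 ≡ 970 (mod 6073)
5567^4 ≡ 970^2 = 940900 ≡ 5658 (mod 6073)
5567^8 ≡ 5658^2 = 32012964 ≡ 2181 (mod 6073)
5567^16 ≡ 2181^2 = 4756761 ≡ 1602 (mod 6073)
5567^32 ≡ 1602^2 = 2566404 ≡ 3598 (mod 6073)
5567^64 ≡ 3598^2 = 12945604 ≡ 4041 (mod 6073)
5567^128 ≡ 4041^2 = 16329681 ≡ 5457 (mod 6073)
5567^256 ≡ 5457^2 = 29778849 ≡ 2930 (mod 6073)
5567^512 ≡ 2930^2 = 8584900 ≡ 3751 (mod 6073)
5567^1024 ≡ 3751^2 = 14070001 ≡ 4933 (mod 6073)
5567^1505 = 5567^1024 × 5567^256 × 5567^128 × 5567^64 × 5567^32 × 5567^1 ≡ 4933 × 2930 × 5457 × 4041 × 3598 × 5567 (mod 6073).
Accumulate the product:
4933 × 2930 = 14453690 ≡ 6023
6023 × 5457 = 32867511 ≡ 435
435 × 4041 = 1757835 ≡ 2738
2738 × 3598 = 9851324 ≡ 918
918 × 5567 = 5110506 ≡ 3113

3113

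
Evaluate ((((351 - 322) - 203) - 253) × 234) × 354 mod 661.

351 - 322 = 29
29 - 203 = -174 ≡ 487 (mod 661)
487 - 253 = 234
234 × 234 = 54756 ≡ 554 (mod 661)
554 × 354 = 196116 ≡ 460 (mod 661)

460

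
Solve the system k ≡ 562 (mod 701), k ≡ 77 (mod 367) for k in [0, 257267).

701⁻¹ mod 367: 701*278 ≡ 1 (mod 367), so 701⁻¹ ≡ 278.
k = 562 + 701*((77 − 562)*278 mod 367) = 562 + 701*226 = 158988.
Check: 158988 mod 701 = 562, 158988 mod 367 = 77. ✓

158988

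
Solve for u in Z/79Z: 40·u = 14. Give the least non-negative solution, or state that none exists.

28

gcd(40, 79) = 1, so a unique solution mod 79 exists.
40⁻¹ ≡ 2 (mod 79).
u ≡ 2·14 ≡ 28 (mod 79).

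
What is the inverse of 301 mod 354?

Run the extended Euclidean algorithm:
354 = 1*301 + 53
301 = 5*53 + 36
53 = 1*36 + 17
36 = 2*17 + 2
17 = 8*2 + 1
2 = 2*1 + 0
gcd(301, 354) = 1, so the inverse exists.
Bézout: 1 = 142*354 − 167*301.
So 301⁻¹ ≡ −167 ≡ 187 (mod 354).

187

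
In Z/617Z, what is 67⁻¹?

617 = 9×67 + 14
67 = 4×14 + 11
14 = 1×11 + 3
11 = 3×3 + 2
3 = 1×2 + 1
2 = 2×1 + 0
gcd(67, 617) = 1, so the inverse exists.
Bézout: 1 = 24×617 − 221×67.
So 67⁻¹ ≡ −221 ≡ 396 (mod 617).

396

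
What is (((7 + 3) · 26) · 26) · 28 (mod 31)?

25

7 + 3 = 10
10 · 26 = 260 ≡ 12 (mod 31)
12 · 26 = 312 ≡ 2 (mod 31)
2 · 28 = 56 ≡ 25 (mod 31)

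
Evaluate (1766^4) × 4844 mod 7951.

(1766)^4 ≡ 1061 (mod 7951)
1061 × 4844 = 5139484 ≡ 3138 (mod 7951)

3138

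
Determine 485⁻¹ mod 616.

221

Run the extended Euclidean algorithm:
616 = 1×485 + 131
485 = 3×131 + 92
131 = 1×92 + 39
92 = 2×39 + 14
39 = 2×14 + 11
14 = 1×11 + 3
11 = 3×3 + 2
3 = 1×2 + 1
2 = 2×1 + 0
gcd(485, 616) = 1, so the inverse exists.
Back-substitute for 1:
1 = 1×3 − 1×2
  = −1×11 + 4×3
  = 4×14 − 5×11
  = −5×39 + 14×14
  = 14×92 − 33×39
  = −33×131 + 47×92
  = 47×485 − 174×131
  = −174×616 + 221×485
So 485⁻¹ ≡ 221 (mod 616).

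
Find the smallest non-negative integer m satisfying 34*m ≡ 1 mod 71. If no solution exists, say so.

gcd(34, 71) = 1, so a unique solution mod 71 exists.
34⁻¹ ≡ 23 (mod 71).
m ≡ 23*1 ≡ 23 (mod 71).

23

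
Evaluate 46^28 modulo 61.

By square-and-multiply:
28 in binary is 11100, i.e. 28 = 16 + 8 + 4.
46^1 ≡ 46 (mod 61)
46^2 ≡ 46^2 = 2116 ≡ 42 (mod 61)
46^4 ≡ 42^2 = 1764 ≡ 56 (mod 61)
46^8 ≡ 56^2 = 3136 ≡ 25 (mod 61)
46^16 ≡ 25^2 = 625 ≡ 15 (mod 61)
46^28 = 46^16 * 46^8 * 46^4 ≡ 15 * 25 * 56 (mod 61).
Accumulate the product:
15 * 25 = 375 ≡ 9
9 * 56 = 504 ≡ 16

16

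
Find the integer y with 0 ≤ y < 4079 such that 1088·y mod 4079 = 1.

3063

4079 = 3·1088 + 815
1088 = 1·815 + 273
815 = 2·273 + 269
273 = 1·269 + 4
269 = 67·4 + 1
4 = 4·1 + 0
gcd(1088, 4079) = 1, so the inverse exists.
Back-substitute for 1:
1 = 1·269 − 67·4
  = −67·273 + 68·269
  = 68·815 − 203·273
  = −203·1088 + 271·815
  = 271·4079 − 1016·1088
So 1088⁻¹ ≡ −1016 ≡ 3063 (mod 4079).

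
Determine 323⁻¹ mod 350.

337

By the extended Euclidean algorithm:
350 = 1*323 + 27
323 = 11*27 + 26
27 = 1*26 + 1
26 = 26*1 + 0
gcd(323, 350) = 1, so the inverse exists.
Bézout: 1 = 12*350 − 13*323.
So 323⁻¹ ≡ −13 ≡ 337 (mod 350).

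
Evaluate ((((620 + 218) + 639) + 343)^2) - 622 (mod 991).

620 + 218 = 838
838 + 639 = 1477 ≡ 486 (mod 991)
486 + 343 = 829
(829)^2 ≡ 478 (mod 991)
478 - 622 = -144 ≡ 847 (mod 991)

847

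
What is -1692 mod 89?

88

-1692 = -20·89 + 88, so -1692 ≡ 88 (mod 89).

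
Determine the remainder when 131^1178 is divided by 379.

1178 in binary is 10010011010, i.e. 1178 = 1024 + 128 + 16 + 8 + 2.
131^1 ≡ 131 (mod 379)
131^2 ≡ 131^2 = 17161 ≡ 106 (mod 379)
131^4 ≡ 106^2 = 11236 ≡ 245 (mod 379)
131^8 ≡ 245^2 = 60025 ≡ 143 (mod 379)
131^16 ≡ 143^2 = 20449 ≡ 362 (mod 379)
131^32 ≡ 362^2 = 131044 ≡ 289 (mod 379)
131^64 ≡ 289^2 = 83521 ≡ 141 (mod 379)
131^128 ≡ 141^2 = 19881 ≡ 173 (mod 379)
131^256 ≡ 173^2 = 29929 ≡ 367 (mod 379)
131^512 ≡ 367^2 = 134689 ≡ 144 (mod 379)
131^1024 ≡ 144^2 = 20736 ≡ 270 (mod 379)
131^1178 = 131^1024 × 131^128 × 131^16 × 131^8 × 131^2 ≡ 270 × 173 × 362 × 143 × 106 (mod 379).
Accumulate the product:
270 × 173 = 46710 ≡ 93
93 × 362 = 33666 ≡ 314
314 × 143 = 44902 ≡ 180
180 × 106 = 19080 ≡ 130

130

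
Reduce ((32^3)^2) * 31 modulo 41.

(32)^3 ≡ 9 (mod 41)
(9)^2 ≡ 40 (mod 41)
40 * 31 = 1240 ≡ 10 (mod 41)

10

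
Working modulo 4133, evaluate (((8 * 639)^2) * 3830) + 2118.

8 * 639 = 5112 ≡ 979 (mod 4133)
(979)^2 ≡ 3718 (mod 4133)
3718 * 3830 = 14239940 ≡ 1755 (mod 4133)
1755 + 2118 = 3873

3873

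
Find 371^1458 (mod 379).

By square-and-multiply:
1458 in binary is 10110110010, i.e. 1458 = 1024 + 256 + 128 + 32 + 16 + 2.
371^1 ≡ 371 (mod 379)
371^2 ≡ 371^2 = 137641 ≡ 64 (mod 379)
371^4 ≡ 64^2 = 4096 ≡ 306 (mod 379)
371^8 ≡ 306^2 = 93636 ≡ 23 (mod 379)
371^16 ≡ 23^2 = 529 ≡ 150 (mod 379)
371^32 ≡ 150^2 = 22500 ≡ 139 (mod 379)
371^64 ≡ 139^2 = 19321 ≡ 371 (mod 379)
371^128 ≡ 371^2 = 137641 ≡ 64 (mod 379)
371^256 ≡ 64^2 = 4096 ≡ 306 (mod 379)
371^512 ≡ 306^2 = 93636 ≡ 23 (mod 379)
371^1024 ≡ 23^2 = 529 ≡ 150 (mod 379)
371^1458 = 371^1024 * 371^256 * 371^128 * 371^32 * 371^16 * 371^2 ≡ 150 * 306 * 64 * 139 * 150 * 64 (mod 379).
Accumulate the product:
150 * 306 = 45900 ≡ 41
41 * 64 = 2624 ≡ 350
350 * 139 = 48650 ≡ 138
138 * 150 = 20700 ≡ 234
234 * 64 = 14976 ≡ 195

195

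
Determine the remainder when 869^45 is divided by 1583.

1290

By square-and-multiply:
45 in binary is 101101, i.e. 45 = 32 + 8 + 4 + 1.
869^1 ≡ 869 (mod 1583)
869^2 ≡ 869^2 = 755161 ≡ 70 (mod 1583)
869^4 ≡ 70^2 = 4900 ≡ 151 (mod 1583)
869^8 ≡ 151^2 = 22801 ≡ 639 (mod 1583)
869^16 ≡ 639^2 = 408321 ≡ 1490 (mod 1583)
869^32 ≡ 1490^2 = 2220100 ≡ 734 (mod 1583)
869^45 = 869^32 * 869^8 * 869^4 * 869^1 ≡ 734 * 639 * 151 * 869 (mod 1583).
Accumulate the product:
734 * 639 = 469026 ≡ 458
458 * 151 = 69158 ≡ 1089
1089 * 869 = 946341 ≡ 1290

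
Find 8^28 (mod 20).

8^1 ≡ 8 (mod 20)
8^2 ≡ 8^2 = 64 ≡ 4 (mod 20)
8^4 ≡ 4^2 = 16 (mod 20)
8^8 ≡ 16^2 = 256 ≡ 16 (mod 20)
8^16 ≡ 16^2 = 256 ≡ 16 (mod 20)
8^28 = 8^16 · 8^8 · 8^4 ≡ 16 · 16 · 16 (mod 20).
Accumulate the product:
16 · 16 = 256 ≡ 16
16 · 16 = 256 ≡ 16

16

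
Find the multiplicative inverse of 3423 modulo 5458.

4471

5458 = 1×3423 + 2035
3423 = 1×2035 + 1388
2035 = 1×1388 + 647
1388 = 2×647 + 94
647 = 6×94 + 83
94 = 1×83 + 11
83 = 7×11 + 6
11 = 1×6 + 5
6 = 1×5 + 1
5 = 5×1 + 0
gcd(3423, 5458) = 1, so the inverse exists.
Back-substitute for 1:
1 = 1×6 − 1×5
  = −1×11 + 2×6
  = 2×83 − 15×11
  = −15×94 + 17×83
  = 17×647 − 117×94
  = −117×1388 + 251×647
  = 251×2035 − 368×1388
  = −368×3423 + 619×2035
  = 619×5458 − 987×3423
So 3423⁻¹ ≡ −987 ≡ 4471 (mod 5458).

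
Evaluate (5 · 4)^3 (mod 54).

5 · 4 = 20
(20)^3 ≡ 8 (mod 54)

8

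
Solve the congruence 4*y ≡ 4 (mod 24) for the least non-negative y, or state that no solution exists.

gcd(4, 24) = 4, and 4 | 4, so solutions exist.
Divide through by 4: 1*y mod 6 = 1.
1⁻¹ ≡ 1 (mod 6).
y ≡ 1*1 ≡ 1 (mod 6).
The smallest non-negative solution is y = 1.

1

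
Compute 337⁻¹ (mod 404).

404 = 1*337 + 67
337 = 5*67 + 2
67 = 33*2 + 1
2 = 2*1 + 0
gcd(337, 404) = 1, so the inverse exists.
Back-substitute for 1:
1 = 1*67 − 33*2
  = −33*337 + 166*67
  = 166*404 − 199*337
So 337⁻¹ ≡ −199 ≡ 205 (mod 404).

205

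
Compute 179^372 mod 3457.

1867

By square-and-multiply:
179^1 ≡ 179 (mod 3457)
179^2 ≡ 179^2 = 32041 ≡ 928 (mod 3457)
179^4 ≡ 928^2 = 861184 ≡ 391 (mod 3457)
179^8 ≡ 391^2 = 152881 ≡ 773 (mod 3457)
179^16 ≡ 773^2 = 597529 ≡ 2925 (mod 3457)
179^32 ≡ 2925^2 = 8555625 ≡ 3007 (mod 3457)
179^64 ≡ 3007^2 = 9042049 ≡ 1994 (mod 3457)
179^128 ≡ 1994^2 = 3976036 ≡ 486 (mod 3457)
179^256 ≡ 486^2 = 236196 ≡ 1120 (mod 3457)
179^372 = 179^256 × 179^64 × 179^32 × 179^16 × 179^4 ≡ 1120 × 1994 × 3007 × 2925 × 391 (mod 3457).
Accumulate the product:
1120 × 1994 = 2233280 ≡ 58
58 × 3007 = 174406 ≡ 1556
1556 × 2925 = 4551300 ≡ 1888
1888 × 391 = 738208 ≡ 1867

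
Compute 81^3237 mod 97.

3237 in binary is 110010100101, i.e. 3237 = 2048 + 1024 + 128 + 32 + 4 + 1.
81^1 ≡ 81 (mod 97)
81^2 ≡ 81^2 = 6561 ≡ 62 (mod 97)
81^4 ≡ 62^2 = 3844 ≡ 61 (mod 97)
81^8 ≡ 61^2 = 3721 ≡ 35 (mod 97)
81^16 ≡ 35^2 = 1225 ≡ 61 (mod 97)
81^32 ≡ 61^2 = 3721 ≡ 35 (mod 97)
81^64 ≡ 35^2 = 1225 ≡ 61 (mod 97)
81^128 ≡ 61^2 = 3721 ≡ 35 (mod 97)
81^256 ≡ 35^2 = 1225 ≡ 61 (mod 97)
81^512 ≡ 61^2 = 3721 ≡ 35 (mod 97)
81^1024 ≡ 35^2 = 1225 ≡ 61 (mod 97)
81^2048 ≡ 61^2 = 3721 ≡ 35 (mod 97)
81^3237 = 81^2048 × 81^1024 × 81^128 × 81^32 × 81^4 × 81^1 ≡ 35 × 61 × 35 × 35 × 61 × 81 (mod 97).
Accumulate the product:
35 × 61 = 2135 ≡ 1
1 × 35 = 35
35 × 35 = 1225 ≡ 61
61 × 61 = 3721 ≡ 35
35 × 81 = 2835 ≡ 22

22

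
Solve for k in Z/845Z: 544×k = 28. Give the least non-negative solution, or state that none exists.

727

gcd(544, 845) = 1, so a unique solution mod 845 exists.
544⁻¹ ≡ 539 (mod 845).
k ≡ 539×28 ≡ 727 (mod 845).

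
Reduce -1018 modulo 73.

4

-1018 = -14*73 + 4, so -1018 ≡ 4 (mod 73).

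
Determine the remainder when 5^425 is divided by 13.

5^1 ≡ 5 (mod 13)
5^2 ≡ 5^2 = 25 ≡ 12 (mod 13)
5^4 ≡ 12^2 = 144 ≡ 1 (mod 13)
5^8 ≡ 1^2 = 1 (mod 13)
5^16 ≡ 1^2 = 1 (mod 13)
5^32 ≡ 1^2 = 1 (mod 13)
5^64 ≡ 1^2 = 1 (mod 13)
5^128 ≡ 1^2 = 1 (mod 13)
5^256 ≡ 1^2 = 1 (mod 13)
5^425 = 5^256 × 5^128 × 5^32 × 5^8 × 5^1 ≡ 1 × 1 × 1 × 1 × 5 (mod 13).
Accumulate the product:
1 × 1 = 1
1 × 1 = 1
1 × 1 = 1
1 × 5 = 5

5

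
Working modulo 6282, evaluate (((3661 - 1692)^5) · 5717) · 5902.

3661 - 1692 = 1969
(1969)^5 ≡ 5143 (mod 6282)
5143 · 5717 = 29402531 ≡ 2771 (mod 6282)
2771 · 5902 = 16354442 ≡ 2396 (mod 6282)

2396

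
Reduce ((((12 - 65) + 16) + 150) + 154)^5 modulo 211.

12 - 65 = -53 ≡ 158 (mod 211)
158 + 16 = 174
174 + 150 = 324 ≡ 113 (mod 211)
113 + 154 = 267 ≡ 56 (mod 211)
(56)^5 ≡ 43 (mod 211)

43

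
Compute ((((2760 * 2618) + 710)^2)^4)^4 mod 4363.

2760 * 2618 = 7225680 ≡ 552 (mod 4363)
552 + 710 = 1262
(1262)^2 ≡ 149 (mod 4363)
(149)^4 ≡ 654 (mod 4363)
(654)^4 ≡ 2712 (mod 4363)

2712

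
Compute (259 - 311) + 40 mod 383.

371

259 - 311 = -52 ≡ 331 (mod 383)
331 + 40 = 371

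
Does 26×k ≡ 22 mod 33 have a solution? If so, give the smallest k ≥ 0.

11

gcd(26, 33) = 1, so a unique solution mod 33 exists.
26⁻¹ ≡ 14 (mod 33).
k ≡ 14×22 ≡ 11 (mod 33).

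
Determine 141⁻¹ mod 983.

983 = 6×141 + 137
141 = 1×137 + 4
137 = 34×4 + 1
4 = 4×1 + 0
gcd(141, 983) = 1, so the inverse exists.
Back-substitute for 1:
1 = 1×137 − 34×4
  = −34×141 + 35×137
  = 35×983 − 244×141
So 141⁻¹ ≡ −244 ≡ 739 (mod 983).

739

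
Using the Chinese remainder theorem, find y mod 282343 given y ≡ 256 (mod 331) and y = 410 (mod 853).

331⁻¹ mod 853: 331*786 ≡ 1 (mod 853), so 331⁻¹ ≡ 786.
y = 256 + 331*((410 − 256)*786 mod 853) = 256 + 331*771 = 255457.

255457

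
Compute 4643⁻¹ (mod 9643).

9643 = 2·4643 + 357
4643 = 13·357 + 2
357 = 178·2 + 1
2 = 2·1 + 0
gcd(4643, 9643) = 1, so the inverse exists.
Back-substitute for 1:
1 = 1·357 − 178·2
  = −178·4643 + 2315·357
  = 2315·9643 − 4808·4643
So 4643⁻¹ ≡ −4808 ≡ 4835 (mod 9643).

4835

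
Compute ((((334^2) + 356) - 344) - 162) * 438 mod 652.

(334)^2 ≡ 64 (mod 652)
64 + 356 = 420
420 - 344 = 76
76 - 162 = -86 ≡ 566 (mod 652)
566 * 438 = 247908 ≡ 148 (mod 652)

148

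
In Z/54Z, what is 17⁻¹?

Run the extended Euclidean algorithm:
54 = 3*17 + 3
17 = 5*3 + 2
3 = 1*2 + 1
2 = 2*1 + 0
gcd(17, 54) = 1, so the inverse exists.
Bézout: 1 = 6*54 − 19*17.
So 17⁻¹ ≡ −19 ≡ 35 (mod 54).

35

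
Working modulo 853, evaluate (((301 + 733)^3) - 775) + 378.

141

301 + 733 = 1034 ≡ 181 (mod 853)
(181)^3 ≡ 538 (mod 853)
538 - 775 = -237 ≡ 616 (mod 853)
616 + 378 = 994 ≡ 141 (mod 853)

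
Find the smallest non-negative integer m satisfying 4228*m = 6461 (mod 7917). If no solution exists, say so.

gcd(4228, 7917) = 7, and 7 | 6461, so solutions exist.
Divide through by 7: 604*m = 923 (mod 1131).
604⁻¹ ≡ 661 (mod 1131).
m ≡ 661*923 ≡ 494 (mod 1131).
The smallest non-negative solution is m = 494.

494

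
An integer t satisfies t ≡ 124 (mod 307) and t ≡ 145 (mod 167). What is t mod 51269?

28368

307⁻¹ mod 167: 307·68 ≡ 1 (mod 167), so 307⁻¹ ≡ 68.
t = 124 + 307·((145 − 124)·68 mod 167) = 124 + 307·92 = 28368.
Check: 28368 mod 307 = 124, 28368 mod 167 = 145. ✓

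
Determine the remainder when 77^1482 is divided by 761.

Using repeated squaring:
1482 in binary is 10111001010, i.e. 1482 = 1024 + 256 + 128 + 64 + 8 + 2.
77^1 ≡ 77 (mod 761)
77^2 ≡ 77^2 = 5929 ≡ 602 (mod 761)
77^4 ≡ 602^2 = 362404 ≡ 168 (mod 761)
77^8 ≡ 168^2 = 28224 ≡ 67 (mod 761)
77^16 ≡ 67^2 = 4489 ≡ 684 (mod 761)
77^32 ≡ 684^2 = 467856 ≡ 602 (mod 761)
77^64 ≡ 602^2 = 362404 ≡ 168 (mod 761)
77^128 ≡ 168^2 = 28224 ≡ 67 (mod 761)
77^256 ≡ 67^2 = 4489 ≡ 684 (mod 761)
77^512 ≡ 684^2 = 467856 ≡ 602 (mod 761)
77^1024 ≡ 602^2 = 362404 ≡ 168 (mod 761)
77^1482 = 77^1024 · 77^256 · 77^128 · 77^64 · 77^8 · 77^2 ≡ 168 · 684 · 67 · 168 · 67 · 602 (mod 761).
Accumulate the product:
168 · 684 = 114912 ≡ 1
1 · 67 = 67
67 · 168 = 11256 ≡ 602
602 · 67 = 40334 ≡ 1
1 · 602 = 602

602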